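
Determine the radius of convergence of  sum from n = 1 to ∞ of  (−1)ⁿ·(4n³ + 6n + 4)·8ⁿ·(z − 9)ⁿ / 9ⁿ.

R = 9/8

By the ratio test, |a_{n+1}/a_n| = [(4(n+1)³ + 6(n+1) + 4)/(4n³ + 6n + 4)] · 8/9 → 8/9.
Convergence for |z − 9| · 8/9 < 1, i.e. |z − 9| < 9/8. So R = 9/8.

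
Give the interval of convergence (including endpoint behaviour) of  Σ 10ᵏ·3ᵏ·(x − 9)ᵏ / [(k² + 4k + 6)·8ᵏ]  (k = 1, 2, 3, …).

[131/15, 139/15]

Apply the ratio test: |a_{k+1}| / |a_k| = [(k² + 4k + 6)/((k+1)² + 4(k+1) + 6)] · 10·3/8, which tends to 15/4 as k → ∞.
The series converges when 15/4 · |x − 9| < 1, giving R = 4/15.
When x = 139/15, the series is dominated by a constant times Σ 1/k², which converges (p = 2 > 1).
At x = 131/15: absolute convergence follows by limit comparison with Σ 1/k².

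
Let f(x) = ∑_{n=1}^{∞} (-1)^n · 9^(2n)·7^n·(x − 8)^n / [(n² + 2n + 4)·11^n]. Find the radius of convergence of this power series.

Apply the ratio test: |a_{n+1}| / |a_n| = [(n² + 2n + 4)/((n+1)² + 2(n+1) + 4)] · 81·7/11, which tends to 567/11 as n → ∞.
Thus R = 1/(567/11) = 11/567.

R = 11/567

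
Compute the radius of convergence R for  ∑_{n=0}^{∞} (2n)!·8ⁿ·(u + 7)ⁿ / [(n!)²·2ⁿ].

R = 1/16

Apply the ratio test: |a_{n+1}| / |a_n| = (2n+1)·(2n+2)/(n+1)² · 8/2, which tends to 16 as n → ∞.
The series converges when 16 · |u + 7| < 1, giving R = 1/16.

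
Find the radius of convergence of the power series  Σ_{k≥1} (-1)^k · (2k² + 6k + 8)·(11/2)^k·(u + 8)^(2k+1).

R = √22/11

By the ratio test, |a_{k+1}/a_k| = [(2(k+1)² + 6(k+1) + 8)/(2k² + 6k + 8)] · 11/2 → 11/2.
Writing y = (u + 8)², the series in y has radius 2/11, so |u + 8| < √(2/11) and R = √22/11.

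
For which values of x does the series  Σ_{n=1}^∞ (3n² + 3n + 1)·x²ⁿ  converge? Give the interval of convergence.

The ratio of consecutive coefficients is (3(n+1)² + 3(n+1) + 1)/(3n² + 3n + 1) → 1.
Successive powers of x differ by 2, so the series converges when |x|² · 1 < 1, i.e. |x| < √(1) = 1. So R = 1.
Check x = 1: the terms have absolute value of order n², which does not tend to 0, so the series diverges by the divergence test.
When x = -1, the n-th term does not approach 0; divergence by the term test.

(-1, 1)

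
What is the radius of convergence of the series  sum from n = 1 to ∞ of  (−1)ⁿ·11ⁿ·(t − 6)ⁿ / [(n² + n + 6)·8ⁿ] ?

R = 8/11

Ratio test: |a_{n+1}/a_n| = [(n² + n + 6)/((n+1)² + (n+1) + 6)] · 11/8 → 11/8 as n → ∞.
The series converges when 11/8 · |t − 6| < 1, giving R = 8/11.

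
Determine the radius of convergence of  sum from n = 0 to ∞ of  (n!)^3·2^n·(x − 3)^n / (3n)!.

R = 27/2

The ratio of consecutive coefficients is (n+1)³/[(3n+1)·(3n+2)·(3n+3)] · 2 → 2/27.
Hence the series converges for |x − 3| < 1/(2/27) = 27/2, so the radius of convergence is 27/2.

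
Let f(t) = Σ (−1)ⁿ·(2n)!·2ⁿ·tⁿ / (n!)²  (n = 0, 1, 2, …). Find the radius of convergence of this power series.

Apply the ratio test: |a_{n+1}| / |a_n| = (2n+1)·(2n+2)/(n+1)² · 2, which tends to 8 as n → ∞.
Thus R = 1/(8) = 1/8.

R = 1/8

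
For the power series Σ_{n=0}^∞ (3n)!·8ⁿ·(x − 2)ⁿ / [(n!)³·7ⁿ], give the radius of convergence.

Ratio test: |a_{n+1}/a_n| = (3n+1)·(3n+2)·(3n+3)/(n+1)³ · 8/7 → 216/7 as n → ∞.
Thus R = 1/(216/7) = 7/216.

R = 7/216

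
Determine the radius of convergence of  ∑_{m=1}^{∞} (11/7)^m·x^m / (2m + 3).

By the ratio test, |a_{m+1}/a_m| = [(2m + 3)/(2(m+1) + 3)] · 11/7 → 11/7.
The series converges when 11/7 · |x| < 1, giving R = 7/11.

R = 7/11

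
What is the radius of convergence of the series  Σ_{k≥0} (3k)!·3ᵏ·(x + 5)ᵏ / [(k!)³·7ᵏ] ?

The ratio of consecutive coefficients is (3k+1)·(3k+2)·(3k+3)/(k+1)³ · 3/7 → 81/7.
Hence the series converges for |x + 5| < 1/(81/7) = 7/81, so the radius of convergence is 7/81.

R = 7/81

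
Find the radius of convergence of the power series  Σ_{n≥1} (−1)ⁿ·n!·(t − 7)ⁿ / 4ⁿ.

R = 0

The ratio of consecutive coefficients is (n+1) · 1/4 → ∞.
Since the ratio → ∞, the series diverges for every t ≠ 7, and R = 0.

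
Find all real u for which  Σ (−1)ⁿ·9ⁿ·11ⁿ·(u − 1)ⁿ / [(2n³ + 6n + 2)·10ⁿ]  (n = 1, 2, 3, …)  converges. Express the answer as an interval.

[89/99, 109/99]

The ratio of consecutive coefficients is [(2n³ + 6n + 2)/(2(n+1)³ + 6(n+1) + 2)] · 9·11/10 → 99/10.
Hence the series converges for |u − 1| < 1/(99/10) = 10/99, so the radius of convergence is 10/99.
When u = 109/99, the series is dominated by a constant times Σ 1/n³, which converges (p = 3 > 1).
At u = 89/99: the terms are on the order of 1/n³, so the series converges absolutely by comparison with the p-series (p = 3 > 1).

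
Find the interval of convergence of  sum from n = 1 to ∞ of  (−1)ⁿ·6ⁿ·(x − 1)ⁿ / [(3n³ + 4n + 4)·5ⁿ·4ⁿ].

Ratio test: |a_{n+1}/a_n| = [(3n³ + 4n + 4)/(3(n+1)³ + 4(n+1) + 4)] · 6/(5·4) → 3/10 as n → ∞.
Hence the series converges for |x − 1| < 1/(3/10) = 10/3, so the radius of convergence is 10/3.
When x = 13/3, the terms are on the order of 1/n³, so the series converges absolutely by comparison with the p-series (p = 3 > 1).
At x = -7/3: the series is dominated by a constant times Σ 1/n³, which converges (p = 3 > 1).

[-7/3, 13/3]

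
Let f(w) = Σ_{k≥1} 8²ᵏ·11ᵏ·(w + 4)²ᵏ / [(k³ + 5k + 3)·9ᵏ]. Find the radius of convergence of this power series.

By the ratio test, |a_{k+1}/a_k| = [(k³ + 5k + 3)/((k+1)³ + 5(k+1) + 3)] · 64·11/9 → 704/9.
Since the exponent of (w + 4) increases by 2 each term, convergence requires |w + 4|² < 9/704, hence R = 3√11/88.

R = 3√11/88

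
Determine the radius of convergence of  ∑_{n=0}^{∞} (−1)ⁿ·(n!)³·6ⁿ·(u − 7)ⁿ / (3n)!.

The ratio of consecutive coefficients is (n+1)³/[(3n+1)·(3n+2)·(3n+3)] · 6 → 2/9.
The series converges when 2/9 · |u − 7| < 1, giving R = 9/2.

R = 9/2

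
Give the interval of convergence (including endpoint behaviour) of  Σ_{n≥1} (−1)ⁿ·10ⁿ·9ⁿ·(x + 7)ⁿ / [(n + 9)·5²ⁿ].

(-131/18, -121/18]

Apply the ratio test: |a_{n+1}| / |a_n| = [(n + 9)/((n+1) + 9)] · 10·9/25, which tends to 18/5 as n → ∞.
Convergence for |x + 7| · 18/5 < 1, i.e. |x + 7| < 5/18. So R = 5/18.
When x = -121/18, the terms alternate in sign and decrease monotonically to 0 in absolute value (size ~ c/n), so the alternating series test gives convergence.
When x = -131/18, comparison with the harmonic series Σ 1/n shows the series diverges.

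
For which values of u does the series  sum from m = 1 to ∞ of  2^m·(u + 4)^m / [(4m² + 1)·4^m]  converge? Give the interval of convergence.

The ratio of consecutive coefficients is [(4m² + 1)/(4(m+1)² + 1)] · 2/4 → 1/2.
The series converges when 1/2 · |u + 4| < 1, giving R = 2.
At u = -2: the terms are on the order of 1/m², so the series converges absolutely by comparison with the p-series (p = 2 > 1).
Endpoint u = -6: absolute convergence follows by limit comparison with Σ 1/m².

[-6, -2]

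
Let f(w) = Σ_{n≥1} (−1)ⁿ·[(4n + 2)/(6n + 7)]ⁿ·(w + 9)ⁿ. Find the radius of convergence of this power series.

By the Cauchy root test, |a_n|^(1/n) = (4n + 2)/(6n + 7) → 2/3.
Thus R = 1/(2/3) = 3/2.

R = 3/2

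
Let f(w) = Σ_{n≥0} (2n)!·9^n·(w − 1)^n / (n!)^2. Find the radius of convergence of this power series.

Apply the ratio test: |a_{n+1}| / |a_n| = (2n+1)·(2n+2)/(n+1)² · 9, which tends to 36 as n → ∞.
The series converges when 36 · |w − 1| < 1, giving R = 1/36.

R = 1/36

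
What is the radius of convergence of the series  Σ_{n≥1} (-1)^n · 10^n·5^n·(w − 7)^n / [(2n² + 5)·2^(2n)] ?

R = 2/25

Apply the ratio test: |a_{n+1}| / |a_n| = [(2n² + 5)/(2(n+1)² + 5)] · 10·5/4, which tends to 25/2 as n → ∞.
Thus R = 1/(25/2) = 2/25.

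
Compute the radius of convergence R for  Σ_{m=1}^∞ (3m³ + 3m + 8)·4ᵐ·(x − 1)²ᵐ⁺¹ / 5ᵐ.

R = √5/2

Ratio test: |a_{m+1}/a_m| = [(3(m+1)³ + 3(m+1) + 8)/(3m³ + 3m + 8)] · 4/5 → 4/5 as m → ∞.
Writing y = (x − 1)², the series in y has radius 5/4, so |x − 1| < √(5/4) and R = √5/2.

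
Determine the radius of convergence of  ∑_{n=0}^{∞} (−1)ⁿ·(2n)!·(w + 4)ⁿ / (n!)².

The ratio of consecutive coefficients is (2n+1)·(2n+2)/(n+1)² → 4.
Convergence for |w + 4| · 4 < 1, i.e. |w + 4| < 1/4. So R = 1/4.

R = 1/4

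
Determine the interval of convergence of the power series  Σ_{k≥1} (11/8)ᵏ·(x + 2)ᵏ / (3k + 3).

By the ratio test, |a_{k+1}/a_k| = [(3k + 3)/(3(k+1) + 3)] · 11/8 → 11/8.
Thus R = 1/(11/8) = 8/11.
Check x = -14/11: comparison with the harmonic series Σ 1/k shows the series diverges.
Endpoint x = -30/11: the terms alternate in sign and decrease monotonically to 0 in absolute value (size ~ c/k), so the alternating series test gives convergence.

[-30/11, -14/11)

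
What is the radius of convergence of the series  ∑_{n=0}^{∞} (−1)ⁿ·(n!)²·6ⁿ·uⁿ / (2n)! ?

The ratio of consecutive coefficients is (n+1)²/[(2n+1)·(2n+2)] · 6 → 3/2.
Thus R = 1/(3/2) = 2/3.

R = 2/3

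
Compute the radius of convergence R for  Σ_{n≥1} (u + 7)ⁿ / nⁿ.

Root test: |a_n|^(1/n) = 1/n → 0.
Since the n-th root of |a_n| tends to 0, the series converges for all real u; R = ∞.

R = ∞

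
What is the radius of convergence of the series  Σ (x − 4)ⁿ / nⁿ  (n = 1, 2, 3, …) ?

R = ∞

By the Cauchy root test, |a_n|^(1/n) = 1/n → 0.
The limit is 0 for every x, so R = ∞.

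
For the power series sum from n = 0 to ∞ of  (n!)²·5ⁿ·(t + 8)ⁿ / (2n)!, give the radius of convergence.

R = 4/5

The ratio of consecutive coefficients is (n+1)²/[(2n+1)·(2n+2)] · 5 → 5/4.
The series converges when 5/4 · |t + 8| < 1, giving R = 4/5.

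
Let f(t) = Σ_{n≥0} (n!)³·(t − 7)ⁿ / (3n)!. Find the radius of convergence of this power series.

Apply the ratio test: |a_{n+1}| / |a_n| = (n+1)³/[(3n+1)·(3n+2)·(3n+3)], which tends to 1/27 as n → ∞.
The series converges when 1/27 · |t − 7| < 1, giving R = 27.

R = 27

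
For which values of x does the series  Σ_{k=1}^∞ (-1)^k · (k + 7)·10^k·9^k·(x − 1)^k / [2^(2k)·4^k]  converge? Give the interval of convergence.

Apply the ratio test: |a_{k+1}| / |a_k| = [((k+1) + 7)/(k + 7)] · 10·9/(4·4), which tends to 45/8 as k → ∞.
The series converges when 45/8 · |x − 1| < 1, giving R = 8/45.
Check x = 53/45: the terms have absolute value of order k, which does not tend to 0, so the series diverges by the divergence test.
When x = 37/45, the terms have absolute value of order k, which does not tend to 0, so the series diverges by the divergence test.

(37/45, 53/45)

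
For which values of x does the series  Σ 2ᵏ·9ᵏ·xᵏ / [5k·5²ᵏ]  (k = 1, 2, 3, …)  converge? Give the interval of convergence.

The ratio of consecutive coefficients is [5k/5(k+1)] · 2·9/25 → 18/25.
The series converges when 18/25 · |x| < 1, giving R = 25/18.
Endpoint x = 25/18: the terms behave like c/k; limit comparison with the harmonic series gives divergence.
Check x = -25/18: an alternating series whose terms decrease to 0 in absolute value, so it converges by the Leibniz criterion.

[-25/18, 25/18)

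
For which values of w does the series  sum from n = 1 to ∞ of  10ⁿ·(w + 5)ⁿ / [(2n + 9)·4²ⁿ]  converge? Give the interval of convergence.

[-33/5, -17/5)

Apply the ratio test: |a_{n+1}| / |a_n| = [(2n + 9)/(2(n+1) + 9)] · 10/16, which tends to 5/8 as n → ∞.
The series converges when 5/8 · |w + 5| < 1, giving R = 8/5.
When w = -17/5, the terms behave like c/n; limit comparison with the harmonic series gives divergence.
Endpoint w = -33/5: the terms alternate in sign and decrease monotonically to 0 in absolute value (size ~ c/n), so the alternating series test gives convergence.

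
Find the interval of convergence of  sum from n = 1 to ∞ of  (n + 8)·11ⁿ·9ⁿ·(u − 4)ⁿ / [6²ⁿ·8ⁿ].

Apply the ratio test: |a_{n+1}| / |a_n| = [((n+1) + 8)/(n + 8)] · 11·9/(36·8), which tends to 11/32 as n → ∞.
Thus R = 1/(11/32) = 32/11.
At u = 76/11: the terms have absolute value of order n, which does not tend to 0, so the series diverges by the divergence test.
At u = 12/11: the terms do not tend to 0, so the series diverges.

(12/11, 76/11)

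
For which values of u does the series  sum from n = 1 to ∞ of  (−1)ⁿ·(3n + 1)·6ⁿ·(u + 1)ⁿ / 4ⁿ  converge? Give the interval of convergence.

The ratio of consecutive coefficients is [(3(n+1) + 1)/(3n + 1)] · 6/4 → 3/2.
Thus R = 1/(3/2) = 2/3.
Check u = -1/3: the terms have absolute value of order n, which does not tend to 0, so the series diverges by the divergence test.
At u = -5/3: the terms do not tend to 0, so the series diverges.

(-5/3, -1/3)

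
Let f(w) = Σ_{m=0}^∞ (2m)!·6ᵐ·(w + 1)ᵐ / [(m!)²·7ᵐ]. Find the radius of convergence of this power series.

By the ratio test, |a_{m+1}/a_m| = (2m+1)·(2m+2)/(m+1)² · 6/7 → 24/7.
The series converges when 24/7 · |w + 1| < 1, giving R = 7/24.

R = 7/24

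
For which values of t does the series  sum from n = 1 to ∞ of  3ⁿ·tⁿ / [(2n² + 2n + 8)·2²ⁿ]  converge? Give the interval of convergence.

[-4/3, 4/3]

The ratio of consecutive coefficients is [(2n² + 2n + 8)/(2(n+1)² + 2(n+1) + 8)] · 3/4 → 3/4.
Thus R = 1/(3/4) = 4/3.
Check t = 4/3: absolute convergence follows by limit comparison with Σ 1/n².
Endpoint t = -4/3: absolute convergence follows by limit comparison with Σ 1/n².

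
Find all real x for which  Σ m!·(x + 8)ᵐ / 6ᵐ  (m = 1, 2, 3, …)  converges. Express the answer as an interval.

{-8}

By the ratio test, |a_{m+1}/a_m| = (m+1) · 1/6 → ∞.
The ratio grows without bound, so the series diverges whenever (x + 8) ≠ 0; it converges only at x = -8. R = 0.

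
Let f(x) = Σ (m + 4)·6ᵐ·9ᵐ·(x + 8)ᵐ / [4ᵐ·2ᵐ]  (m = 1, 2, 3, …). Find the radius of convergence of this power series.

Apply the ratio test: |a_{m+1}| / |a_m| = [((m+1) + 4)/(m + 4)] · 6·9/(4·2), which tends to 27/4 as m → ∞.
The series converges when 27/4 · |x + 8| < 1, giving R = 4/27.

R = 4/27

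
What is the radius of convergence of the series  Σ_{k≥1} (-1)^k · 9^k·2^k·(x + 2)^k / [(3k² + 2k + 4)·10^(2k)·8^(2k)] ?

Apply the ratio test: |a_{k+1}| / |a_k| = [(3k² + 2k + 4)/(3(k+1)² + 2(k+1) + 4)] · 9·2/(100·64), which tends to 9/3200 as k → ∞.
Thus R = 1/(9/3200) = 3200/9.

R = 3200/9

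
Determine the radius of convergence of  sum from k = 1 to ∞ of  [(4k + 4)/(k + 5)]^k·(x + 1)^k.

Applying the root test, |a_k|^(1/k) = (4k + 4)/(k + 5) → 4.
The series converges when 4 · |x + 1| < 1, giving R = 1/4.

R = 1/4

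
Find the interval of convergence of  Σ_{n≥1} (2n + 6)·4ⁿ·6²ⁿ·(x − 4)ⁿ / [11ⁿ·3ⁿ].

(181/48, 203/48)

Apply the ratio test: |a_{n+1}| / |a_n| = [(2(n+1) + 6)/(2n + 6)] · 4·36/(11·3), which tends to 48/11 as n → ∞.
The series converges when 48/11 · |x − 4| < 1, giving R = 11/48.
Check x = 203/48: the terms have absolute value of order n, which does not tend to 0, so the series diverges by the divergence test.
When x = 181/48, the terms do not tend to 0, so the series diverges.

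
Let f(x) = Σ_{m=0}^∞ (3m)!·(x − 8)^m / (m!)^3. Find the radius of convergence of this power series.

Ratio test: |a_{m+1}/a_m| = (3m+1)·(3m+2)·(3m+3)/(m+1)³ → 27 as m → ∞.
Hence the series converges for |x − 8| < 1/(27) = 1/27, so the radius of convergence is 1/27.

R = 1/27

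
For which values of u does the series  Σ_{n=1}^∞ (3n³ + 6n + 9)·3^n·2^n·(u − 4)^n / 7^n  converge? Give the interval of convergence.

(17/6, 31/6)

Ratio test: |a_{n+1}/a_n| = [(3(n+1)³ + 6(n+1) + 9)/(3n³ + 6n + 9)] · 3·2/7 → 6/7 as n → ∞.
Thus R = 1/(6/7) = 7/6.
At u = 31/6: the n-th term does not approach 0; divergence by the term test.
Endpoint u = 17/6: the terms do not tend to 0, so the series diverges.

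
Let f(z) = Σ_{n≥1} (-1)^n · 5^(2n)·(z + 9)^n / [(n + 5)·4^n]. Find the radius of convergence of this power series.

R = 4/25

The ratio of consecutive coefficients is [(n + 5)/((n+1) + 5)] · 25/4 → 25/4.
The series converges when 25/4 · |z + 9| < 1, giving R = 4/25.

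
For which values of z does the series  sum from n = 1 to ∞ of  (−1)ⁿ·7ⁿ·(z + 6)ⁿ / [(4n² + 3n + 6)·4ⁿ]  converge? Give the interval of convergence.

Apply the ratio test: |a_{n+1}| / |a_n| = [(4n² + 3n + 6)/(4(n+1)² + 3(n+1) + 6)] · 7/4, which tends to 7/4 as n → ∞.
Hence the series converges for |z + 6| < 1/(7/4) = 4/7, so the radius of convergence is 4/7.
Check z = -38/7: the terms are on the order of 1/n², so the series converges absolutely by comparison with the p-series (p = 2 > 1).
Check z = -46/7: the terms are on the order of 1/n², so the series converges absolutely by comparison with the p-series (p = 2 > 1).

[-46/7, -38/7]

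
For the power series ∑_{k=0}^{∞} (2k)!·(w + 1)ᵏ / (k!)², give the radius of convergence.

R = 1/4

Ratio test: |a_{k+1}/a_k| = (2k+1)·(2k+2)/(k+1)² → 4 as k → ∞.
Convergence for |w + 1| · 4 < 1, i.e. |w + 1| < 1/4. So R = 1/4.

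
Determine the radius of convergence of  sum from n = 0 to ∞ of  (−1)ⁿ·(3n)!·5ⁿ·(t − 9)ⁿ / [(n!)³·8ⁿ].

The ratio of consecutive coefficients is (3n+1)·(3n+2)·(3n+3)/(n+1)³ · 5/8 → 135/8.
Hence the series converges for |t − 9| < 1/(135/8) = 8/135, so the radius of convergence is 8/135.

R = 8/135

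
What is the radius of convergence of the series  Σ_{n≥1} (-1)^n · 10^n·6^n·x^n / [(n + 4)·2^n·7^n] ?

Ratio test: |a_{n+1}/a_n| = [(n + 4)/((n+1) + 4)] · 10·6/(2·7) → 30/7 as n → ∞.
Hence the series converges for |x| < 1/(30/7) = 7/30, so the radius of convergence is 7/30.

R = 7/30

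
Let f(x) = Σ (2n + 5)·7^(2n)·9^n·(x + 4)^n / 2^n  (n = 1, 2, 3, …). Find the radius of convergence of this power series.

The ratio of consecutive coefficients is [(2(n+1) + 5)/(2n + 5)] · 49·9/2 → 441/2.
Thus R = 1/(441/2) = 2/441.

R = 2/441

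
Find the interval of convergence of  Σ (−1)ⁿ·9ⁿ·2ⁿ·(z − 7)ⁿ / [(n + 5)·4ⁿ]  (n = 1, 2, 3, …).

(61/9, 65/9]

The ratio of consecutive coefficients is [(n + 5)/((n+1) + 5)] · 9·2/4 → 9/2.
Thus R = 1/(9/2) = 2/9.
Check z = 65/9: the terms alternate in sign and decrease monotonically to 0 in absolute value (size ~ c/n), so the alternating series test gives convergence.
Check z = 61/9: comparison with the harmonic series Σ 1/n shows the series diverges.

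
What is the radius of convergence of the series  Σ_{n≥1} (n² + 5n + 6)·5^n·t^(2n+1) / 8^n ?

R = 2√10/5

Ratio test: |a_{n+1}/a_n| = [((n+1)² + 5(n+1) + 6)/(n² + 5n + 6)] · 5/8 → 5/8 as n → ∞.
Writing y = t², the series in y has radius 8/5, so |t| < √(8/5) and R = 2√10/5.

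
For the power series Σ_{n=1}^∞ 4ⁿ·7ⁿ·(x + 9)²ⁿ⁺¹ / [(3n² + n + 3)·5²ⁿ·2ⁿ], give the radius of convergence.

R = 5√14/14

By the ratio test, |a_{n+1}/a_n| = [(3n² + n + 3)/(3(n+1)² + (n+1) + 3)] · 4·7/(25·2) → 14/25.
Successive powers of (x + 9) differ by 2, so the series converges when |x + 9|² · 14/25 < 1, i.e. |x + 9| < √(25/14). So R = 5√14/14.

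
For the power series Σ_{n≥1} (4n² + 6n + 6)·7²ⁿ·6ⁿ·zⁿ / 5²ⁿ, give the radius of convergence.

R = 25/294

Apply the ratio test: |a_{n+1}| / |a_n| = [(4(n+1)² + 6(n+1) + 6)/(4n² + 6n + 6)] · 49·6/25, which tends to 294/25 as n → ∞.
The series converges when 294/25 · |z| < 1, giving R = 25/294.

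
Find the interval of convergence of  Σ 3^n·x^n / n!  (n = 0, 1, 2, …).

(−∞, ∞)

Apply the ratio test: |a_{n+1}| / |a_n| = 3 · 1/(n+1), which tends to 0 as n → ∞.
Since the limit is 0 < 1 for every x, the series converges on all of ℝ and R = ∞.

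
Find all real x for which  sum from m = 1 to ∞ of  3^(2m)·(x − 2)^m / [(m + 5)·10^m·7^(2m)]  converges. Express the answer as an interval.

[-472/9, 508/9)

By the ratio test, |a_{m+1}/a_m| = [(m + 5)/((m+1) + 5)] · 9/(10·49) → 9/490.
Hence the series converges for |x − 2| < 1/(9/490) = 490/9, so the radius of convergence is 490/9.
Check x = 508/9: comparison with the harmonic series Σ 1/m shows the series diverges.
Endpoint x = -472/9: the terms alternate in sign and decrease monotonically to 0 in absolute value (size ~ c/m), so the alternating series test gives convergence.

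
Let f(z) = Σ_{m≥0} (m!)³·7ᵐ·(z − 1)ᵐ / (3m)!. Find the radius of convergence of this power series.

The ratio of consecutive coefficients is (m+1)³/[(3m+1)·(3m+2)·(3m+3)] · 7 → 7/27.
The series converges when 7/27 · |z − 1| < 1, giving R = 27/7.

R = 27/7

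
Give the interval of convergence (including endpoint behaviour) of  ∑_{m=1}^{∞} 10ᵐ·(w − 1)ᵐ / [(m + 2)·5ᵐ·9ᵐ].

Apply the ratio test: |a_{m+1}| / |a_m| = [(m + 2)/((m+1) + 2)] · 10/(5·9), which tends to 2/9 as m → ∞.
Convergence for |w − 1| · 2/9 < 1, i.e. |w − 1| < 9/2. So R = 9/2.
At w = 11/2: the terms are asymptotic to a nonzero constant times 1/m, so the series diverges by limit comparison with Σ 1/m.
At w = -7/2: convergence follows from the alternating series test (terms decrease monotonically to 0).

[-7/2, 11/2)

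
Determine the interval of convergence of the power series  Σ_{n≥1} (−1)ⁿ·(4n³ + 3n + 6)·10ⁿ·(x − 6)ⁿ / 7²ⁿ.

(11/10, 109/10)

The ratio of consecutive coefficients is [(4(n+1)³ + 3(n+1) + 6)/(4n³ + 3n + 6)] · 10/49 → 10/49.
Hence the series converges for |x − 6| < 1/(10/49) = 49/10, so the radius of convergence is 49/10.
Check x = 109/10: the n-th term does not approach 0; divergence by the term test.
When x = 11/10, the terms do not tend to 0, so the series diverges.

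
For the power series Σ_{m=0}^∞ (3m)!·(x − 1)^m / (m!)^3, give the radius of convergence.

R = 1/27

The ratio of consecutive coefficients is (3m+1)·(3m+2)·(3m+3)/(m+1)³ → 27.
The series converges when 27 · |x − 1| < 1, giving R = 1/27.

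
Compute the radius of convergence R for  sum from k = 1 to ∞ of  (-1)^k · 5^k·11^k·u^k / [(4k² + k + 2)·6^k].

R = 6/55

By the ratio test, |a_{k+1}/a_k| = [(4k² + k + 2)/(4(k+1)² + (k+1) + 2)] · 5·11/6 → 55/6.
Thus R = 1/(55/6) = 6/55.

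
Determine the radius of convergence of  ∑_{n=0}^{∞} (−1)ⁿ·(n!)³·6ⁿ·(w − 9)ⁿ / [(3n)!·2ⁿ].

R = 9

Apply the ratio test: |a_{n+1}| / |a_n| = (n+1)³/[(3n+1)·(3n+2)·(3n+3)] · 6/2, which tends to 1/9 as n → ∞.
Convergence for |w − 9| · 1/9 < 1, i.e. |w − 9| < 9. So R = 9.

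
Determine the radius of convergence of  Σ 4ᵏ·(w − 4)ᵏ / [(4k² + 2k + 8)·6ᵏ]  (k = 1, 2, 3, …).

The ratio of consecutive coefficients is [(4k² + 2k + 8)/(4(k+1)² + 2(k+1) + 8)] · 4/6 → 2/3.
The series converges when 2/3 · |w − 4| < 1, giving R = 3/2.

R = 3/2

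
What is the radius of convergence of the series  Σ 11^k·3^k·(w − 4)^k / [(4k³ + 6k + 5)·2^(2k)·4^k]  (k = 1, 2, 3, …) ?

By the ratio test, |a_{k+1}/a_k| = [(4k³ + 6k + 5)/(4(k+1)³ + 6(k+1) + 5)] · 11·3/(4·4) → 33/16.
Thus R = 1/(33/16) = 16/33.

R = 16/33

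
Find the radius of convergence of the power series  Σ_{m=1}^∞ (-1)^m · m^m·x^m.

R = 0

Root test: |a_m|^(1/m) = m → ∞.
The root grows without bound, so R = 0 (convergence only at x = 0).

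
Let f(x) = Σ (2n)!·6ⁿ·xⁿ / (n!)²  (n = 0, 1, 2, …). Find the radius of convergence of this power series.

The ratio of consecutive coefficients is (2n+1)·(2n+2)/(n+1)² · 6 → 24.
Thus R = 1/(24) = 1/24.

R = 1/24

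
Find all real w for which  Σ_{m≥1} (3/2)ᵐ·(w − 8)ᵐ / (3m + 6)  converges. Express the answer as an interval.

[22/3, 26/3)

The ratio of consecutive coefficients is [(3m + 6)/(3(m+1) + 6)] · 3/2 → 3/2.
Hence the series converges for |w − 8| < 1/(3/2) = 2/3, so the radius of convergence is 2/3.
Endpoint w = 26/3: comparison with the harmonic series Σ 1/m shows the series diverges.
When w = 22/3, an alternating series whose terms decrease to 0 in absolute value, so it converges by the Leibniz criterion.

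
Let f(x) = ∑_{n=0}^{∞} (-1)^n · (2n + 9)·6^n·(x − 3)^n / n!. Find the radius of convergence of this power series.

Apply the ratio test: |a_{n+1}| / |a_n| = (2(n+1) + 9)/(2n + 9) · 6 · 1/(n+1), which tends to 0 as n → ∞.
The ratio tends to 0 regardless of x, hence R = ∞.

R = ∞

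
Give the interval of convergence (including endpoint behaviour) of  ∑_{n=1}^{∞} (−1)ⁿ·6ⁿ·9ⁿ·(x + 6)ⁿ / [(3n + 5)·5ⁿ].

(-329/54, -319/54]

By the ratio test, |a_{n+1}/a_n| = [(3n + 5)/(3(n+1) + 5)] · 6·9/5 → 54/5.
Convergence for |x + 6| · 54/5 < 1, i.e. |x + 6| < 5/54. So R = 5/54.
At x = -319/54: the terms alternate in sign and decrease monotonically to 0 in absolute value (size ~ c/n), so the alternating series test gives convergence.
At x = -329/54: the terms are asymptotic to a nonzero constant times 1/n, so the series diverges by limit comparison with Σ 1/n.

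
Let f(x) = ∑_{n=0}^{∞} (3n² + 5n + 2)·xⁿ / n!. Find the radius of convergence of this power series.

The ratio of consecutive coefficients is (3(n+1)² + 5(n+1) + 2)/(3n² + 5n + 2) · 1/(n+1) → 0.
The ratio tends to 0 regardless of x, hence R = ∞.

R = ∞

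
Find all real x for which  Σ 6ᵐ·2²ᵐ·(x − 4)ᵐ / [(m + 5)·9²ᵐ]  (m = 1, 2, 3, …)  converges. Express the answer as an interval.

[5/8, 59/8)

The ratio of consecutive coefficients is [(m + 5)/((m+1) + 5)] · 6·4/81 → 8/27.
Convergence for |x − 4| · 8/27 < 1, i.e. |x − 4| < 27/8. So R = 27/8.
Endpoint x = 59/8: comparison with the harmonic series Σ 1/m shows the series diverges.
Check x = 5/8: the terms alternate in sign and decrease monotonically to 0 in absolute value (size ~ c/m), so the alternating series test gives convergence.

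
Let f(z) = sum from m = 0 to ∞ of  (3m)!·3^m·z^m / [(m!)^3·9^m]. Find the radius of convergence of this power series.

Apply the ratio test: |a_{m+1}| / |a_m| = (3m+1)·(3m+2)·(3m+3)/(m+1)³ · 3/9, which tends to 9 as m → ∞.
Thus R = 1/(9) = 1/9.

R = 1/9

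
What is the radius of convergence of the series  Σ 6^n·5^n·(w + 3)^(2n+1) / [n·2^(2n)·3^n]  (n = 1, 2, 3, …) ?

Ratio test: |a_{n+1}/a_n| = [n/(n+1)] · 6·5/(4·3) → 5/2 as n → ∞.
Since the exponent of (w + 3) increases by 2 each term, convergence requires |w + 3|² < 2/5, hence R = √10/5.

R = √10/5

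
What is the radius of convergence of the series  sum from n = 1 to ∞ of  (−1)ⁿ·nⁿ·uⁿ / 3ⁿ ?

Applying the root test, |a_n|^(1/n) = n/3 → ∞.
Since the n-th root of |a_n| is unbounded, the series converges only at u = 0; R = 0.

R = 0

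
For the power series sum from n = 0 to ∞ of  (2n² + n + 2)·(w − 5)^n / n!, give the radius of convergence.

R = ∞

By the ratio test, |a_{n+1}/a_n| = (2(n+1)² + (n+1) + 2)/(2n² + n + 2) · 1/(n+1) → 0.
The ratio tends to 0 regardless of w, hence R = ∞.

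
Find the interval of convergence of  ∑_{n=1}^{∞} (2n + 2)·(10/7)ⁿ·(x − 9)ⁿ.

(83/10, 97/10)

The ratio of consecutive coefficients is [(2(n+1) + 2)/(2n + 2)] · 10/7 → 10/7.
Convergence for |x − 9| · 10/7 < 1, i.e. |x − 9| < 7/10. So R = 7/10.
Check x = 97/10: the n-th term does not approach 0; divergence by the term test.
Endpoint x = 83/10: the terms do not tend to 0, so the series diverges.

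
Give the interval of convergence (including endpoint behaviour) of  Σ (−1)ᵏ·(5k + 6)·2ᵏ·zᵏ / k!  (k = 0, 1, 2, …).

Ratio test: |a_{k+1}/a_k| = (5(k+1) + 6)/(5k + 6) · 2 · 1/(k+1) → 0 as k → ∞.
Since the limit is 0 < 1 for every z, the series converges on all of ℝ and R = ∞.

(−∞, ∞)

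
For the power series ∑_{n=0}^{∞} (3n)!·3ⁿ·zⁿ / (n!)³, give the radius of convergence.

By the ratio test, |a_{n+1}/a_n| = (3n+1)·(3n+2)·(3n+3)/(n+1)³ · 3 → 81.
The series converges when 81 · |z| < 1, giving R = 1/81.

R = 1/81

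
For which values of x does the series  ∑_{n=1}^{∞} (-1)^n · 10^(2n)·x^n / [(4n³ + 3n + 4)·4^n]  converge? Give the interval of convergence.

Apply the ratio test: |a_{n+1}| / |a_n| = [(4n³ + 3n + 4)/(4(n+1)³ + 3(n+1) + 4)] · 100/4, which tends to 25 as n → ∞.
Hence the series converges for |x| < 1/(25) = 1/25, so the radius of convergence is 1/25.
Check x = 1/25: the terms are on the order of 1/n³, so the series converges absolutely by comparison with the p-series (p = 3 > 1).
Check x = -1/25: absolute convergence follows by limit comparison with Σ 1/n³.

[-1/25, 1/25]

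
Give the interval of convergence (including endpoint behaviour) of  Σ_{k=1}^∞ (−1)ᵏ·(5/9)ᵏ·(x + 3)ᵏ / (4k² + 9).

The ratio of consecutive coefficients is [(4k² + 9)/(4(k+1)² + 9)] · 5/9 → 5/9.
Hence the series converges for |x + 3| < 1/(5/9) = 9/5, so the radius of convergence is 9/5.
Check x = -6/5: the series is dominated by a constant times Σ 1/k², which converges (p = 2 > 1).
When x = -24/5, absolute convergence follows by limit comparison with Σ 1/k².

[-24/5, -6/5]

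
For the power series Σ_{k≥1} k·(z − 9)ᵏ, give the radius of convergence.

Ratio test: |a_{k+1}/a_k| = (k+1)/k → 1 as k → ∞.
Convergence for |z − 9| < 1, so R = 1.

R = 1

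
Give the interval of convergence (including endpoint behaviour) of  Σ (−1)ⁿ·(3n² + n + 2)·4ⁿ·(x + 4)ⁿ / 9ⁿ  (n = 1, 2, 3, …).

The ratio of consecutive coefficients is [(3(n+1)² + (n+1) + 2)/(3n² + n + 2)] · 4/9 → 4/9.
Convergence for |x + 4| · 4/9 < 1, i.e. |x + 4| < 9/4. So R = 9/4.
Check x = -7/4: the n-th term does not approach 0; divergence by the term test.
At x = -25/4: the n-th term does not approach 0; divergence by the term test.

(-25/4, -7/4)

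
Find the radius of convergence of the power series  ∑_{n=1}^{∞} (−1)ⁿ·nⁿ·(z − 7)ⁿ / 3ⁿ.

Applying the root test, |a_n|^(1/n) = n/3 → ∞.
The root grows without bound, so R = 0 (convergence only at z = 7).

R = 0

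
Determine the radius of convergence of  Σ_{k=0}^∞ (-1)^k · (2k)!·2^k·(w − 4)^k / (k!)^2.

By the ratio test, |a_{k+1}/a_k| = (2k+1)·(2k+2)/(k+1)² · 2 → 8.
Convergence for |w − 4| · 8 < 1, i.e. |w − 4| < 1/8. So R = 1/8.

R = 1/8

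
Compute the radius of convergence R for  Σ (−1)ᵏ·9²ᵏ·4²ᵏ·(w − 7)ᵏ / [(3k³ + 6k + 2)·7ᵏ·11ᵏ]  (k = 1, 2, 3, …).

R = 77/1296

By the ratio test, |a_{k+1}/a_k| = [(3k³ + 6k + 2)/(3(k+1)³ + 6(k+1) + 2)] · 81·16/(7·11) → 1296/77.
The series converges when 1296/77 · |w − 7| < 1, giving R = 77/1296.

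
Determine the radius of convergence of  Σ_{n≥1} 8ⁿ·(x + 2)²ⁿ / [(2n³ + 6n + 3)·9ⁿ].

R = 3√2/4

The ratio of consecutive coefficients is [(2n³ + 6n + 3)/(2(n+1)³ + 6(n+1) + 3)] · 8/9 → 8/9.
Since the exponent of (x + 2) increases by 2 each term, convergence requires |x + 2|² < 9/8, hence R = 3√2/4.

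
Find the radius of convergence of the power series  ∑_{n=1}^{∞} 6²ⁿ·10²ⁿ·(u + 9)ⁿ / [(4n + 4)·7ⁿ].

R = 7/3600

The ratio of consecutive coefficients is [(4n + 4)/(4(n+1) + 4)] · 36·100/7 → 3600/7.
The series converges when 3600/7 · |u + 9| < 1, giving R = 7/3600.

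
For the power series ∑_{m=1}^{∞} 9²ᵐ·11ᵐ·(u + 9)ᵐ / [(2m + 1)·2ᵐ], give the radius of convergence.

R = 2/891

By the ratio test, |a_{m+1}/a_m| = [(2m + 1)/(2(m+1) + 1)] · 81·11/2 → 891/2.
The series converges when 891/2 · |u + 9| < 1, giving R = 2/891.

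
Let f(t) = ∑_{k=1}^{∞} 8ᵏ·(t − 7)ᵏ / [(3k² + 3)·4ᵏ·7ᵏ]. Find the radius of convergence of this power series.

Apply the ratio test: |a_{k+1}| / |a_k| = [(3k² + 3)/(3(k+1)² + 3)] · 8/(4·7), which tends to 2/7 as k → ∞.
The series converges when 2/7 · |t − 7| < 1, giving R = 7/2.

R = 7/2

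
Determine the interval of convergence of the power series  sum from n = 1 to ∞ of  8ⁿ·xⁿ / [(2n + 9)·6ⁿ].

[-3/4, 3/4)

By the ratio test, |a_{n+1}/a_n| = [(2n + 9)/(2(n+1) + 9)] · 8/6 → 4/3.
Thus R = 1/(4/3) = 3/4.
When x = 3/4, the terms are asymptotic to a nonzero constant times 1/n, so the series diverges by limit comparison with Σ 1/n.
When x = -3/4, an alternating series whose terms decrease to 0 in absolute value, so it converges by the Leibniz criterion.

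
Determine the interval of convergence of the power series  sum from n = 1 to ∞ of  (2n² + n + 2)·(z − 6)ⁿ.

(5, 7)

The ratio of consecutive coefficients is (2(n+1)² + (n+1) + 2)/(2n² + n + 2) → 1.
Convergence for |z − 6| < 1, so R = 1.
Check z = 7: the terms have absolute value of order n², which does not tend to 0, so the series diverges by the divergence test.
Check z = 5: the terms do not tend to 0, so the series diverges.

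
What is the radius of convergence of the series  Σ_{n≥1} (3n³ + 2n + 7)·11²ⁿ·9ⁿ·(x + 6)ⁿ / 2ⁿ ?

R = 2/1089

Ratio test: |a_{n+1}/a_n| = [(3(n+1)³ + 2(n+1) + 7)/(3n³ + 2n + 7)] · 121·9/2 → 1089/2 as n → ∞.
Hence the series converges for |x + 6| < 1/(1089/2) = 2/1089, so the radius of convergence is 2/1089.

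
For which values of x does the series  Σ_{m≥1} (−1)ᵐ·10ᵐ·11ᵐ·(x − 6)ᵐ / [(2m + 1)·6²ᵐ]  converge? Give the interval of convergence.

(312/55, 348/55]

By the ratio test, |a_{m+1}/a_m| = [(2m + 1)/(2(m+1) + 1)] · 10·11/36 → 55/18.
Hence the series converges for |x − 6| < 1/(55/18) = 18/55, so the radius of convergence is 18/55.
Endpoint x = 348/55: the terms alternate in sign and decrease monotonically to 0 in absolute value (size ~ c/m), so the alternating series test gives convergence.
When x = 312/55, the terms are asymptotic to a nonzero constant times 1/m, so the series diverges by limit comparison with Σ 1/m.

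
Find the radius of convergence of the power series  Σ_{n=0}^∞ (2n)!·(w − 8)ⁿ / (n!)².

R = 1/4

Apply the ratio test: |a_{n+1}| / |a_n| = (2n+1)·(2n+2)/(n+1)², which tends to 4 as n → ∞.
The series converges when 4 · |w − 8| < 1, giving R = 1/4.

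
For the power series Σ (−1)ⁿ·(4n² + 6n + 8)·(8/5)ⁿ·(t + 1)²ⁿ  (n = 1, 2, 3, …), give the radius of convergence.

R = √10/4

Apply the ratio test: |a_{n+1}| / |a_n| = [(4(n+1)² + 6(n+1) + 8)/(4n² + 6n + 8)] · 8/5, which tends to 8/5 as n → ∞.
Writing y = (t + 1)², the series in y has radius 5/8, so |t + 1| < √(5/8) and R = √10/4.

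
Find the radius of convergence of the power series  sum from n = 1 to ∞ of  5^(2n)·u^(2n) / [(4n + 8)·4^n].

By the ratio test, |a_{n+1}/a_n| = [(4n + 8)/(4(n+1) + 8)] · 25/4 → 25/4.
Since the exponent of u increases by 2 each term, convergence requires |u|² < 4/25, hence R = 2/5.

R = 2/5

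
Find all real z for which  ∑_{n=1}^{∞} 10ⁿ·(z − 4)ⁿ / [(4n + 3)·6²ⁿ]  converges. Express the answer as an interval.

By the ratio test, |a_{n+1}/a_n| = [(4n + 3)/(4(n+1) + 3)] · 10/36 → 5/18.
Convergence for |z − 4| · 5/18 < 1, i.e. |z − 4| < 18/5. So R = 18/5.
At z = 38/5: comparison with the harmonic series Σ 1/n shows the series diverges.
When z = 2/5, the terms alternate in sign and decrease monotonically to 0 in absolute value (size ~ c/n), so the alternating series test gives convergence.

[2/5, 38/5)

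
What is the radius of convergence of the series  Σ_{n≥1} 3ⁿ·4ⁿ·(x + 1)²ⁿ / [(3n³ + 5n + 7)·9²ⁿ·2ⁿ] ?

The ratio of consecutive coefficients is [(3n³ + 5n + 7)/(3(n+1)³ + 5(n+1) + 7)] · 3·4/(81·2) → 2/27.
Writing y = (x + 1)², the series in y has radius 27/2, so |x + 1| < √(27/2) and R = 3√6/2.

R = 3√6/2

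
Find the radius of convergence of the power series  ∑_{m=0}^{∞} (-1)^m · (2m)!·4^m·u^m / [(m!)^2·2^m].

R = 1/8

Ratio test: |a_{m+1}/a_m| = (2m+1)·(2m+2)/(m+1)² · 4/2 → 8 as m → ∞.
Convergence for |u| · 8 < 1, i.e. |u| < 1/8. So R = 1/8.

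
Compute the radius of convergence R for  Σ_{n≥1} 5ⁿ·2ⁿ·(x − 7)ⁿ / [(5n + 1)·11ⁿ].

The ratio of consecutive coefficients is [(5n + 1)/(5(n+1) + 1)] · 5·2/11 → 10/11.
Thus R = 1/(10/11) = 11/10.

R = 11/10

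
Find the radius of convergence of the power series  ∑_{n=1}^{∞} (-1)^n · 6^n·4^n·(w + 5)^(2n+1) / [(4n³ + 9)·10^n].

Ratio test: |a_{n+1}/a_n| = [(4n³ + 9)/(4(n+1)³ + 9)] · 6·4/10 → 12/5 as n → ∞.
Successive powers of (w + 5) differ by 2, so the series converges when |w + 5|² · 12/5 < 1, i.e. |w + 5| < √(5/12). So R = √15/6.

R = √15/6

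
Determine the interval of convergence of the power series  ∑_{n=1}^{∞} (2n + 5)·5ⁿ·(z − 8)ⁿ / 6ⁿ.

(34/5, 46/5)

Apply the ratio test: |a_{n+1}| / |a_n| = [(2(n+1) + 5)/(2n + 5)] · 5/6, which tends to 5/6 as n → ∞.
The series converges when 5/6 · |z − 8| < 1, giving R = 6/5.
At z = 46/5: the n-th term does not approach 0; divergence by the term test.
When z = 34/5, the terms do not tend to 0, so the series diverges.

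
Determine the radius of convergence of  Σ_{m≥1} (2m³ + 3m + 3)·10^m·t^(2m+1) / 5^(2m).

The ratio of consecutive coefficients is [(2(m+1)³ + 3(m+1) + 3)/(2m³ + 3m + 3)] · 10/25 → 2/5.
Since the exponent of t increases by 2 each term, convergence requires |t|² < 5/2, hence R = √10/2.

R = √10/2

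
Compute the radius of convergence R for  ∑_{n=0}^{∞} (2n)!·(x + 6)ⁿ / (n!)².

R = 1/4

Apply the ratio test: |a_{n+1}| / |a_n| = (2n+1)·(2n+2)/(n+1)², which tends to 4 as n → ∞.
Hence the series converges for |x + 6| < 1/(4) = 1/4, so the radius of convergence is 1/4.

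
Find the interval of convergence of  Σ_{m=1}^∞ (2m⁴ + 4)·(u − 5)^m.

The ratio of consecutive coefficients is (2(m+1)⁴ + 4)/(2m⁴ + 4) → 1.
Hence R = 1.
At u = 6: the terms have absolute value of order m⁴, which does not tend to 0, so the series diverges by the divergence test.
At u = 4: the terms have absolute value of order m⁴, which does not tend to 0, so the series diverges by the divergence test.

(4, 6)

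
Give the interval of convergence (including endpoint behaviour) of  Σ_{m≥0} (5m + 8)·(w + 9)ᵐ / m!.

The ratio of consecutive coefficients is (5(m+1) + 8)/(5m + 8) · 1/(m+1) → 0.
The limit is 0, so the series converges for all w; R = ∞.

(−∞, ∞)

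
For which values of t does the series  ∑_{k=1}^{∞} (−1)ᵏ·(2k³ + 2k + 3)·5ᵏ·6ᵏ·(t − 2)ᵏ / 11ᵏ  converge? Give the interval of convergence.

(49/30, 71/30)

Apply the ratio test: |a_{k+1}| / |a_k| = [(2(k+1)³ + 2(k+1) + 3)/(2k³ + 2k + 3)] · 5·6/11, which tends to 30/11 as k → ∞.
Convergence for |t − 2| · 30/11 < 1, i.e. |t − 2| < 11/30. So R = 11/30.
At t = 71/30: the terms have absolute value of order k³, which does not tend to 0, so the series diverges by the divergence test.
Check t = 49/30: the terms have absolute value of order k³, which does not tend to 0, so the series diverges by the divergence test.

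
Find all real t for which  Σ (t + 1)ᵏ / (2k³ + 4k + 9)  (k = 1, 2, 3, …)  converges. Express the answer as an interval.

[-2, 0]

By the ratio test, |a_{k+1}/a_k| = (2k³ + 4k + 9)/(2(k+1)³ + 4(k+1) + 9) → 1.
So the series converges when |t + 1| < 1 and diverges when |t + 1| > 1; R = 1.
At t = 0: the terms are on the order of 1/k³, so the series converges absolutely by comparison with the p-series (p = 3 > 1).
At t = -2: absolute convergence follows by limit comparison with Σ 1/k³.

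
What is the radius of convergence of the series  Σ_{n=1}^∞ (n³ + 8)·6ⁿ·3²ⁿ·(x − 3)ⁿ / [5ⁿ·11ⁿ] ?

Ratio test: |a_{n+1}/a_n| = [((n+1)³ + 8)/(n³ + 8)] · 6·9/(5·11) → 54/55 as n → ∞.
Hence the series converges for |x − 3| < 1/(54/55) = 55/54, so the radius of convergence is 55/54.

R = 55/54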